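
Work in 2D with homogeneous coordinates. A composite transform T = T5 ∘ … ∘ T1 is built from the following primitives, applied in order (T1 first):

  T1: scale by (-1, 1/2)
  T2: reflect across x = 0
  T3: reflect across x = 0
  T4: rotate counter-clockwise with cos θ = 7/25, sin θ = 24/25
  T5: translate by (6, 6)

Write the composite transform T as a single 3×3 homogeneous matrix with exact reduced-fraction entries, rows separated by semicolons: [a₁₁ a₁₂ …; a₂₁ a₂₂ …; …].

T = [-7/25 -12/25 6; -24/25 7/50 6; 0 0 1]

T1 = [-1 0 0; 0 1/2 0; 0 0 1]
T2·T1 = [1 0 0; 0 1/2 0; 0 0 1]
T3·…·T1 = [-1 0 0; 0 1/2 0; 0 0 1]
T4·…·T1 = [-7/25 -12/25 0; -24/25 7/50 0; 0 0 1]
T5·…·T1 = [-7/25 -12/25 6; -24/25 7/50 6; 0 0 1]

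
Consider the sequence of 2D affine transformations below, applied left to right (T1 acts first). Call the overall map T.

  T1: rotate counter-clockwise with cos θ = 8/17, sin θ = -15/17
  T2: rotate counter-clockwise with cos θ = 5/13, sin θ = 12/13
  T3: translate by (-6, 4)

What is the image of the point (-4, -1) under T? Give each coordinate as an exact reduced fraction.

T1 rotate counter-clockwise with cos θ = 8/17, sin θ = -15/17: (-4, -1) → (-47/17, 52/17)
T2 rotate counter-clockwise with cos θ = 5/13, sin θ = 12/13: (-47/17, 52/17) → (-859/221, -304/221)
T3 translate by (-6, 4): (-859/221, -304/221) → (-2185/221, 580/221)

T(p) = (-2185/221, 580/221)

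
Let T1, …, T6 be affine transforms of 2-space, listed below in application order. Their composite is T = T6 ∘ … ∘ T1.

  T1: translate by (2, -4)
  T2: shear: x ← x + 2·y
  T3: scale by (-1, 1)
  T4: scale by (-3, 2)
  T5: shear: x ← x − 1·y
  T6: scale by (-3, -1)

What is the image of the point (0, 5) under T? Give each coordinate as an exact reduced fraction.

T(p) = (-30, -2)

T1 translate by (2, -4): (0, 5) → (2, 1)
T2 shear: x ← x + 2·y: (2, 1) → (4, 1)
T3 scale by (-1, 1): (4, 1) → (-4, 1)
T4 scale by (-3, 2): (-4, 1) → (12, 2)
T5 shear: x ← x − 1·y: (12, 2) → (10, 2)
T6 scale by (-3, -1): (10, 2) → (-30, -2)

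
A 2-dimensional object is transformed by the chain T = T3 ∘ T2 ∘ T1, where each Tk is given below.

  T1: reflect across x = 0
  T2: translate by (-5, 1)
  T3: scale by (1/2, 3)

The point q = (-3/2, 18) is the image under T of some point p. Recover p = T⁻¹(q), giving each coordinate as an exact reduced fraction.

p = (-2, 5)

T1 = [-1 0 0; 0 1 0; 0 0 1]
T2·T1 = [-1 0 -5; 0 1 1; 0 0 1]
T3·…·T1 = [-1/2 0 -5/2; 0 3 3; 0 0 1]
det M = -3/2; M⁻¹ = [-2 0 -5; 0 1/3 -1; 0 0 1]
M⁻¹ · (-3/2, 18)ᵀ = (-2, 5)ᵀ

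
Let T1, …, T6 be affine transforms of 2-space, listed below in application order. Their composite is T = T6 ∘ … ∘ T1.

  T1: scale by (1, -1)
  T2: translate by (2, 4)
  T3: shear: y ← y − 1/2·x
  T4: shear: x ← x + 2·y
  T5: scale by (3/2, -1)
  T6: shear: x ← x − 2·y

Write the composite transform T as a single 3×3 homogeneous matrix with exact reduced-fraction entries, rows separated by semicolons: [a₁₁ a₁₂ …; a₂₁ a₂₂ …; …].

T = [-1 -5 18; 1/2 1 -3; 0 0 1]

T1 = [1 0 0; 0 -1 0; 0 0 1]
T2·T1 = [1 0 2; 0 -1 4; 0 0 1]
T3·…·T1 = [1 0 2; -1/2 -1 3; 0 0 1]
T4·…·T1 = [0 -2 8; -1/2 -1 3; 0 0 1]
T5·…·T1 = [0 -3 12; 1/2 1 -3; 0 0 1]
T6·…·T1 = [-1 -5 18; 1/2 1 -3; 0 0 1]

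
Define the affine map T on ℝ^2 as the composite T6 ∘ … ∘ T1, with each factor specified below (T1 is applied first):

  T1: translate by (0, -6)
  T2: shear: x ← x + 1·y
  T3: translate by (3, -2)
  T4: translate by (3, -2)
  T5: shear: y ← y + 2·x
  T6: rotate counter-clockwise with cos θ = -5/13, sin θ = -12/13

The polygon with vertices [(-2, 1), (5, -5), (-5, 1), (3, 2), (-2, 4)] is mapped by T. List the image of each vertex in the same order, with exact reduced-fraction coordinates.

image vertices: (-127/13, 67/13), (-180/13, 75/13), (-184/13, 133/13), (-1/13, -70/13), (-34/13, -14/13)

T1 translate by (0, -6): (-2, 1) → (-2, -5); (5, -5) → (5, -11); (-5, 1) → (-5, -5); (3, 2) → (3, -4); (-2, 4) → (-2, -2)
T2 shear: x ← x + 1·y: (-2, -5) → (-7, -5); (5, -11) → (-6, -11); (-5, -5) → (-10, -5); (3, -4) → (-1, -4); (-2, -2) → (-4, -2)
T3 translate by (3, -2): (-7, -5) → (-4, -7); (-6, -11) → (-3, -13); (-10, -5) → (-7, -7); (-1, -4) → (2, -6); (-4, -2) → (-1, -4)
T4 translate by (3, -2): (-4, -7) → (-1, -9); (-3, -13) → (0, -15); (-7, -7) → (-4, -9); (2, -6) → (5, -8); (-1, -4) → (2, -6)
T5 shear: y ← y + 2·x: (-1, -9) → (-1, -11); (0, -15) → (0, -15); (-4, -9) → (-4, -17); (5, -8) → (5, 2); (2, -6) → (2, -2)
T6 rotate counter-clockwise with cos θ = -5/13, sin θ = -12/13: (-1, -11) → (-127/13, 67/13); (0, -15) → (-180/13, 75/13); (-4, -17) → (-184/13, 133/13); (5, 2) → (-1/13, -70/13); (2, -2) → (-34/13, -14/13)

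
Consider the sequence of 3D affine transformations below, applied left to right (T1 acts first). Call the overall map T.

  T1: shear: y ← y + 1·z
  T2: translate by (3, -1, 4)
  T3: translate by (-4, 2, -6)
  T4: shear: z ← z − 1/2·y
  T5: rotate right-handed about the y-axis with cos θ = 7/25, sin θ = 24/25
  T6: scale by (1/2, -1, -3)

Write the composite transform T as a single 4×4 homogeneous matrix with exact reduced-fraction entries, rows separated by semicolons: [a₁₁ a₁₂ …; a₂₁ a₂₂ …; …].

T = [7/50 -6/25 6/25 -67/50; 0 -1 -1 -1; 72/25 21/50 -21/50 -39/50; 0 0 0 1]

T1 = [1 0 0 0; 0 1 1 0; 0 0 1 0; 0 0 0 1]
T2·T1 = [1 0 0 3; 0 1 1 -1; 0 0 1 4; 0 0 0 1]
T3·…·T1 = [1 0 0 -1; 0 1 1 1; 0 0 1 -2; 0 0 0 1]
T4·…·T1 = [1 0 0 -1; 0 1 1 1; 0 -1/2 1/2 -5/2; 0 0 0 1]
T5·…·T1 = [7/25 -12/25 12/25 -67/25; 0 1 1 1; -24/25 -7/50 7/50 13/50; 0 0 0 1]
T6·…·T1 = [7/50 -6/25 6/25 -67/50; 0 -1 -1 -1; 72/25 21/50 -21/50 -39/50; 0 0 0 1]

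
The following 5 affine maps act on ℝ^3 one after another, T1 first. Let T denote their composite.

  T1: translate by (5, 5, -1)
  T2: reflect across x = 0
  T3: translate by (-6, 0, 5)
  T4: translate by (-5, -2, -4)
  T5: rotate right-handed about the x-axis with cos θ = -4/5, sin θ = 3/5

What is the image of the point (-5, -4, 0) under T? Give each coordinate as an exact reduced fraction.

T1 translate by (5, 5, -1): (-5, -4, 0) → (0, 1, -1)
T2 reflect across x = 0: (0, 1, -1) → (0, 1, -1)
T3 translate by (-6, 0, 5): (0, 1, -1) → (-6, 1, 4)
T4 translate by (-5, -2, -4): (-6, 1, 4) → (-11, -1, 0)
T5 rotate right-handed about the x-axis with cos θ = -4/5, sin θ = 3/5: (-11, -1, 0) → (-11, 4/5, -3/5)

T(p) = (-11, 4/5, -3/5)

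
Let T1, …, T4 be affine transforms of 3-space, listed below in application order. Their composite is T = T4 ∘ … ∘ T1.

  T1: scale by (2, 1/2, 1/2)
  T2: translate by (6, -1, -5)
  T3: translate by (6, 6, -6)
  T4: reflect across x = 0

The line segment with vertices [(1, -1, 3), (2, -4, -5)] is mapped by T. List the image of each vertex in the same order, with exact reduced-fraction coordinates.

T1 scale by (2, 1/2, 1/2): (1, -1, 3) → (2, -1/2, 3/2); (2, -4, -5) → (4, -2, -5/2)
T2 translate by (6, -1, -5): (2, -1/2, 3/2) → (8, -3/2, -7/2); (4, -2, -5/2) → (10, -3, -15/2)
T3 translate by (6, 6, -6): (8, -3/2, -7/2) → (14, 9/2, -19/2); (10, -3, -15/2) → (16, 3, -27/2)
T4 reflect across x = 0: (14, 9/2, -19/2) → (-14, 9/2, -19/2); (16, 3, -27/2) → (-16, 3, -27/2)

image vertices: (-14, 9/2, -19/2), (-16, 3, -27/2)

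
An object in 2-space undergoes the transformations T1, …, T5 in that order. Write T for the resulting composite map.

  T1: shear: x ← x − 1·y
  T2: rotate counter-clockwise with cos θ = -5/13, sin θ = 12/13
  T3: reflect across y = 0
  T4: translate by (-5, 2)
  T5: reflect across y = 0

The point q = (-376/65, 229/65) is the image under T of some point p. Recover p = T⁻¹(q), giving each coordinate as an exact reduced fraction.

T1 = [1 -1 0; 0 1 0; 0 0 1]
T2·T1 = [-5/13 -7/13 0; 12/13 -17/13 0; 0 0 1]
T3·…·T1 = [-5/13 -7/13 0; -12/13 17/13 0; 0 0 1]
T4·…·T1 = [-5/13 -7/13 -5; -12/13 17/13 2; 0 0 1]
T5·…·T1 = [-5/13 -7/13 -5; 12/13 -17/13 -2; 0 0 1]
det M = 1; M⁻¹ = [-17/13 7/13 -71/13; -12/13 -5/13 -70/13; 0 0 1]
M⁻¹ · (-376/65, 229/65)ᵀ = (4, -7/5)ᵀ

p = (4, -7/5)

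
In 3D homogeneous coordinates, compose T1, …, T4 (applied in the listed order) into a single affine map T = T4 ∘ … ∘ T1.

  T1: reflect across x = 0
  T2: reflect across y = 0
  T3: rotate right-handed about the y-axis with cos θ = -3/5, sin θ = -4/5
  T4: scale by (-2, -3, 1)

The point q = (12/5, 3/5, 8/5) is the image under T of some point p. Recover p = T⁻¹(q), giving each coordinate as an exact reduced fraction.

T1 = [-1 0 0 0; 0 1 0 0; 0 0 1 0; 0 0 0 1]
T2·T1 = [-1 0 0 0; 0 -1 0 0; 0 0 1 0; 0 0 0 1]
T3·…·T1 = [3/5 0 -4/5 0; 0 -1 0 0; -4/5 0 -3/5 0; 0 0 0 1]
T4·…·T1 = [-6/5 0 8/5 0; 0 3 0 0; -4/5 0 -3/5 0; 0 0 0 1]
det M = 6; M⁻¹ = [-3/10 0 -4/5 0; 0 1/3 0 0; 2/5 0 -3/5 0; 0 0 0 1]
M⁻¹ · (12/5, 3/5, 8/5)ᵀ = (-2, 1/5, 0)ᵀ

p = (-2, 1/5, 0)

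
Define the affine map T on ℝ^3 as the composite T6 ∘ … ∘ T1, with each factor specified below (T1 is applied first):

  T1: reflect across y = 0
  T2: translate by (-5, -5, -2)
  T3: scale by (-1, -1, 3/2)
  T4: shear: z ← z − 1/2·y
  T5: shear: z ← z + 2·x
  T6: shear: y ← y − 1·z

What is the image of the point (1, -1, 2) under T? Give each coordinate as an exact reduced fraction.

T(p) = (4, -2, 6)

T1 reflect across y = 0: (1, -1, 2) → (1, 1, 2)
T2 translate by (-5, -5, -2): (1, 1, 2) → (-4, -4, 0)
T3 scale by (-1, -1, 3/2): (-4, -4, 0) → (4, 4, 0)
T4 shear: z ← z − 1/2·y: (4, 4, 0) → (4, 4, -2)
T5 shear: z ← z + 2·x: (4, 4, -2) → (4, 4, 6)
T6 shear: y ← y − 1·z: (4, 4, 6) → (4, -2, 6)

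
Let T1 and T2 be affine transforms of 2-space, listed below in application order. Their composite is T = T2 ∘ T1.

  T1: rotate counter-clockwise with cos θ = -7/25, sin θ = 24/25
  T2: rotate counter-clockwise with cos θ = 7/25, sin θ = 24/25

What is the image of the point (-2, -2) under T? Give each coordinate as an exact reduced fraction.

T1 rotate counter-clockwise with cos θ = -7/25, sin θ = 24/25: (-2, -2) → (62/25, -34/25)
T2 rotate counter-clockwise with cos θ = 7/25, sin θ = 24/25: (62/25, -34/25) → (2, 2)

T(p) = (2, 2)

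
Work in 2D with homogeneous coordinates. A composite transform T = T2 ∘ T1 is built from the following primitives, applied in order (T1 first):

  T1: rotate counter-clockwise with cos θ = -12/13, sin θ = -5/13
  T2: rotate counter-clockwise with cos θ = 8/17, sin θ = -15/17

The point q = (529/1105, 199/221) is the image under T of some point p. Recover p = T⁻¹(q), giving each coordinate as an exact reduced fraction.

p = (1/5, -1)

T1 = [-12/13 5/13 0; -5/13 -12/13 0; 0 0 1]
T2·T1 = [-171/221 -140/221 0; 140/221 -171/221 0; 0 0 1]
det M = 1; M⁻¹ = [-171/221 140/221 0; -140/221 -171/221 0; 0 0 1]
M⁻¹ · (529/1105, 199/221)ᵀ = (1/5, -1)ᵀ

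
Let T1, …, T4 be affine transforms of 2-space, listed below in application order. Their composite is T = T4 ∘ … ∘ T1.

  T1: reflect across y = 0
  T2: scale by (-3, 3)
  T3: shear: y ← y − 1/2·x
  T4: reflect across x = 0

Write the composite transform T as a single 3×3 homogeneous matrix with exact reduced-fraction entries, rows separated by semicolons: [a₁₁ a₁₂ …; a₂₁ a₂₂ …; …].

T = [3 0 0; 3/2 -3 0; 0 0 1]

T1 = [1 0 0; 0 -1 0; 0 0 1]
T2·T1 = [-3 0 0; 0 -3 0; 0 0 1]
T3·…·T1 = [-3 0 0; 3/2 -3 0; 0 0 1]
T4·…·T1 = [3 0 0; 3/2 -3 0; 0 0 1]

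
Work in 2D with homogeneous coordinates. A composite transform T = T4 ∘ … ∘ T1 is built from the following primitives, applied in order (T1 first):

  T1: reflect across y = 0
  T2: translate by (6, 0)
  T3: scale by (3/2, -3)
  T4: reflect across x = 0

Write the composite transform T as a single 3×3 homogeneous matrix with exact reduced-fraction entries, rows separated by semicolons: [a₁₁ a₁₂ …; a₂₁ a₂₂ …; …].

T1 = [1 0 0; 0 -1 0; 0 0 1]
T2·T1 = [1 0 6; 0 -1 0; 0 0 1]
T3·…·T1 = [3/2 0 9; 0 3 0; 0 0 1]
T4·…·T1 = [-3/2 0 -9; 0 3 0; 0 0 1]

T = [-3/2 0 -9; 0 3 0; 0 0 1]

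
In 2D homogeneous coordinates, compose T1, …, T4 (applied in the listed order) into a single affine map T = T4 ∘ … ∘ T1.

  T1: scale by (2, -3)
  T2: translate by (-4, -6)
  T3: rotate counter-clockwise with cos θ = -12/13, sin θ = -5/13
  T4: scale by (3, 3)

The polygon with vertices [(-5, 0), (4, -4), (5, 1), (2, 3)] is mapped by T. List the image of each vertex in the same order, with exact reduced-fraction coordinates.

image vertices: (414/13, 426/13), (-54/13, -276/13), (-27, 18), (-225/13, 540/13)

T1 scale by (2, -3): (-5, 0) → (-10, 0); (4, -4) → (8, 12); (5, 1) → (10, -3); (2, 3) → (4, -9)
T2 translate by (-4, -6): (-10, 0) → (-14, -6); (8, 12) → (4, 6); (10, -3) → (6, -9); (4, -9) → (0, -15)
T3 rotate counter-clockwise with cos θ = -12/13, sin θ = -5/13: (-14, -6) → (138/13, 142/13); (4, 6) → (-18/13, -92/13); (6, -9) → (-9, 6); (0, -15) → (-75/13, 180/13)
T4 scale by (3, 3): (138/13, 142/13) → (414/13, 426/13); (-18/13, -92/13) → (-54/13, -276/13); (-9, 6) → (-27, 18); (-75/13, 180/13) → (-225/13, 540/13)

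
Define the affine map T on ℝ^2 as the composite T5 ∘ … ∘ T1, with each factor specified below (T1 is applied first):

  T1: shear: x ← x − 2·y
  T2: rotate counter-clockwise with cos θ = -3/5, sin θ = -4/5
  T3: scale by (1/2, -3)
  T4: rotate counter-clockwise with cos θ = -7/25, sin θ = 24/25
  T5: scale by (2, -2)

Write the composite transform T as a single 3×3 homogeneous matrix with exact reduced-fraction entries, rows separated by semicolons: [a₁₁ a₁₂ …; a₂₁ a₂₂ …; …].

T1 = [1 -2 0; 0 1 0; 0 0 1]
T2·T1 = [-3/5 2 0; -4/5 1 0; 0 0 1]
T3·…·T1 = [-3/10 1 0; 12/5 -3 0; 0 0 1]
T4·…·T1 = [-111/50 13/5 0; -24/25 9/5 0; 0 0 1]
T5·…·T1 = [-111/25 26/5 0; 48/25 -18/5 0; 0 0 1]

T = [-111/25 26/5 0; 48/25 -18/5 0; 0 0 1]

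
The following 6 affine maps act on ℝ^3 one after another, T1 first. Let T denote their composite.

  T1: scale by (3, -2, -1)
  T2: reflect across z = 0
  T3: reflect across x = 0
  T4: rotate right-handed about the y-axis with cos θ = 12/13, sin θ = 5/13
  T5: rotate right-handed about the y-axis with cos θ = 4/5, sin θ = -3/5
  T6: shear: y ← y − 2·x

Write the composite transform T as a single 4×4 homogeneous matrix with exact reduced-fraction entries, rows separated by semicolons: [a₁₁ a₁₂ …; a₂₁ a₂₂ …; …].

T1 = [3 0 0 0; 0 -2 0 0; 0 0 -1 0; 0 0 0 1]
T2·T1 = [3 0 0 0; 0 -2 0 0; 0 0 1 0; 0 0 0 1]
T3·…·T1 = [-3 0 0 0; 0 -2 0 0; 0 0 1 0; 0 0 0 1]
T4·…·T1 = [-36/13 0 5/13 0; 0 -2 0 0; 15/13 0 12/13 0; 0 0 0 1]
T5·…·T1 = [-189/65 0 -16/65 0; 0 -2 0 0; -48/65 0 63/65 0; 0 0 0 1]
T6·…·T1 = [-189/65 0 -16/65 0; 378/65 -2 32/65 0; -48/65 0 63/65 0; 0 0 0 1]

T = [-189/65 0 -16/65 0; 378/65 -2 32/65 0; -48/65 0 63/65 0; 0 0 0 1]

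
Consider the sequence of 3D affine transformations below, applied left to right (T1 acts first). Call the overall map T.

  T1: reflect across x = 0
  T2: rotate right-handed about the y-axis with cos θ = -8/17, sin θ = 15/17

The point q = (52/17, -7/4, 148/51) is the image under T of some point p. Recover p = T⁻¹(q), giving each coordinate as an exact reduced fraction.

p = (4, -7/4, 4/3)

T1 = [-1 0 0 0; 0 1 0 0; 0 0 1 0; 0 0 0 1]
T2·T1 = [8/17 0 15/17 0; 0 1 0 0; 15/17 0 -8/17 0; 0 0 0 1]
det M = -1; M⁻¹ = [8/17 0 15/17 0; 0 1 0 0; 15/17 0 -8/17 0; 0 0 0 1]
M⁻¹ · (52/17, -7/4, 148/51)ᵀ = (4, -7/4, 4/3)ᵀ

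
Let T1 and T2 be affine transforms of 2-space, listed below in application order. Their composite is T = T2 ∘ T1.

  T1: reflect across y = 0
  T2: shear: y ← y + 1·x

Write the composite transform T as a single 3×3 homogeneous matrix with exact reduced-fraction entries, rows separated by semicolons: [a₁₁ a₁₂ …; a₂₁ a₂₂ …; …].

T = [1 0 0; 1 -1 0; 0 0 1]

T1 = [1 0 0; 0 -1 0; 0 0 1]
T2·T1 = [1 0 0; 1 -1 0; 0 0 1]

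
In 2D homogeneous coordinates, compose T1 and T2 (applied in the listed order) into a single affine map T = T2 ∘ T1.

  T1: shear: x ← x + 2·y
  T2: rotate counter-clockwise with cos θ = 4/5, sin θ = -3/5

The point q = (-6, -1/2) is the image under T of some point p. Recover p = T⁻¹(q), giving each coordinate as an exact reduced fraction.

p = (7/2, -4)

T1 = [1 2 0; 0 1 0; 0 0 1]
T2·T1 = [4/5 11/5 0; -3/5 -2/5 0; 0 0 1]
det M = 1; M⁻¹ = [-2/5 -11/5 0; 3/5 4/5 0; 0 0 1]
M⁻¹ · (-6, -1/2)ᵀ = (7/2, -4)ᵀ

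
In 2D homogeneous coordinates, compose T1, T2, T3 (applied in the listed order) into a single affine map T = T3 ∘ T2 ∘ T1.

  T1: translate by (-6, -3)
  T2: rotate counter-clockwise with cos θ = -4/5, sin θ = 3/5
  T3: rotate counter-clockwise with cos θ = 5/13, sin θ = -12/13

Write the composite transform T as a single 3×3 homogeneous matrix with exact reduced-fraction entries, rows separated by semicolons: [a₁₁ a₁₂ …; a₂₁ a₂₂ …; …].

T1 = [1 0 -6; 0 1 -3; 0 0 1]
T2·T1 = [-4/5 -3/5 33/5; 3/5 -4/5 -6/5; 0 0 1]
T3·…·T1 = [16/65 -63/65 93/65; 63/65 16/65 -426/65; 0 0 1]

T = [16/65 -63/65 93/65; 63/65 16/65 -426/65; 0 0 1]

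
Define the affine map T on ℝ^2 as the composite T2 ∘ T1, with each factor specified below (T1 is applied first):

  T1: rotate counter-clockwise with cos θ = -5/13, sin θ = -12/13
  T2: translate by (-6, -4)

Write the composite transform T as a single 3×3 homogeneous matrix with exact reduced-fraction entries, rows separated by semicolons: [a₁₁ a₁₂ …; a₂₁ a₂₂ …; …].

T1 = [-5/13 12/13 0; -12/13 -5/13 0; 0 0 1]
T2·T1 = [-5/13 12/13 -6; -12/13 -5/13 -4; 0 0 1]

T = [-5/13 12/13 -6; -12/13 -5/13 -4; 0 0 1]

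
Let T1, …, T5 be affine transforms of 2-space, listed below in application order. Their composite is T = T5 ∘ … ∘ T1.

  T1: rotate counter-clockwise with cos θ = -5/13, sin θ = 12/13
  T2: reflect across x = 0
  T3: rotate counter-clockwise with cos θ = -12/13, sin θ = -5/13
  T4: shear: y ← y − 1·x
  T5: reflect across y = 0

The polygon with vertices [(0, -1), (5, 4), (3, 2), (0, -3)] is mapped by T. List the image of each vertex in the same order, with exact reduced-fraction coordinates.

image vertices: (1, 1), (-4, 1), (-2, 1), (3, 3)

T1 rotate counter-clockwise with cos θ = -5/13, sin θ = 12/13: (0, -1) → (12/13, 5/13); (5, 4) → (-73/13, 40/13); (3, 2) → (-3, 2); (0, -3) → (36/13, 15/13)
T2 reflect across x = 0: (12/13, 5/13) → (-12/13, 5/13); (-73/13, 40/13) → (73/13, 40/13); (-3, 2) → (3, 2); (36/13, 15/13) → (-36/13, 15/13)
T3 rotate counter-clockwise with cos θ = -12/13, sin θ = -5/13: (-12/13, 5/13) → (1, 0); (73/13, 40/13) → (-4, -5); (3, 2) → (-2, -3); (-36/13, 15/13) → (3, 0)
T4 shear: y ← y − 1·x: (1, 0) → (1, -1); (-4, -5) → (-4, -1); (-2, -3) → (-2, -1); (3, 0) → (3, -3)
T5 reflect across y = 0: (1, -1) → (1, 1); (-4, -1) → (-4, 1); (-2, -1) → (-2, 1); (3, -3) → (3, 3)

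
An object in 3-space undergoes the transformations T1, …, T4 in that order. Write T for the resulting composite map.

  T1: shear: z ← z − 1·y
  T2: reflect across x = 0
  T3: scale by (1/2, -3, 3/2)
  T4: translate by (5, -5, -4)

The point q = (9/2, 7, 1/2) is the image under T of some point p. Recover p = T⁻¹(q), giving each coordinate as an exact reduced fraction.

p = (1, -4, -1)

T1 = [1 0 0 0; 0 1 0 0; 0 -1 1 0; 0 0 0 1]
T2·T1 = [-1 0 0 0; 0 1 0 0; 0 -1 1 0; 0 0 0 1]
T3·…·T1 = [-1/2 0 0 0; 0 -3 0 0; 0 -3/2 3/2 0; 0 0 0 1]
T4·…·T1 = [-1/2 0 0 5; 0 -3 0 -5; 0 -3/2 3/2 -4; 0 0 0 1]
det M = 9/4; M⁻¹ = [-2 0 0 10; 0 -1/3 0 -5/3; 0 -1/3 2/3 1; 0 0 0 1]
M⁻¹ · (9/2, 7, 1/2)ᵀ = (1, -4, -1)ᵀ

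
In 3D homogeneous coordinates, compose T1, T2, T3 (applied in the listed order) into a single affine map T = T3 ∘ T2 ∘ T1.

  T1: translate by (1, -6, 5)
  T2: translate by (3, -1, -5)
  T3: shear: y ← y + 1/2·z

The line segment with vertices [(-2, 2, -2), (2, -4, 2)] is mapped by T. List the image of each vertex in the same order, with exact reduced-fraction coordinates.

T1 translate by (1, -6, 5): (-2, 2, -2) → (-1, -4, 3); (2, -4, 2) → (3, -10, 7)
T2 translate by (3, -1, -5): (-1, -4, 3) → (2, -5, -2); (3, -10, 7) → (6, -11, 2)
T3 shear: y ← y + 1/2·z: (2, -5, -2) → (2, -6, -2); (6, -11, 2) → (6, -10, 2)

image vertices: (2, -6, -2), (6, -10, 2)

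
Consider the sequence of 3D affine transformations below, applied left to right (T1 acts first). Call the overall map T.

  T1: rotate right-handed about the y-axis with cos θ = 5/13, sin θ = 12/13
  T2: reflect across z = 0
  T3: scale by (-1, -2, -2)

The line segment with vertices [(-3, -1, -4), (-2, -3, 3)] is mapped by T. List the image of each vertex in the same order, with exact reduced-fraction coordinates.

image vertices: (63/13, 2, 32/13), (-2, 6, 6)

T1 rotate right-handed about the y-axis with cos θ = 5/13, sin θ = 12/13: (-3, -1, -4) → (-63/13, -1, 16/13); (-2, -3, 3) → (2, -3, 3)
T2 reflect across z = 0: (-63/13, -1, 16/13) → (-63/13, -1, -16/13); (2, -3, 3) → (2, -3, -3)
T3 scale by (-1, -2, -2): (-63/13, -1, -16/13) → (63/13, 2, 32/13); (2, -3, -3) → (-2, 6, 6)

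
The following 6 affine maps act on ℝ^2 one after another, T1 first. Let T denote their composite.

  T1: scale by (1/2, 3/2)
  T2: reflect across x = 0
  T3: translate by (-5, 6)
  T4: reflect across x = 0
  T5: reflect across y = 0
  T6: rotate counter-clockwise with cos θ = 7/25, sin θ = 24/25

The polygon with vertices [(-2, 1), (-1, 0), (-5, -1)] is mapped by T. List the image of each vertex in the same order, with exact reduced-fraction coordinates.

T1 scale by (1/2, 3/2): (-2, 1) → (-1, 3/2); (-1, 0) → (-1/2, 0); (-5, -1) → (-5/2, -3/2)
T2 reflect across x = 0: (-1, 3/2) → (1, 3/2); (-1/2, 0) → (1/2, 0); (-5/2, -3/2) → (5/2, -3/2)
T3 translate by (-5, 6): (1, 3/2) → (-4, 15/2); (1/2, 0) → (-9/2, 6); (5/2, -3/2) → (-5/2, 9/2)
T4 reflect across x = 0: (-4, 15/2) → (4, 15/2); (-9/2, 6) → (9/2, 6); (-5/2, 9/2) → (5/2, 9/2)
T5 reflect across y = 0: (4, 15/2) → (4, -15/2); (9/2, 6) → (9/2, -6); (5/2, 9/2) → (5/2, -9/2)
T6 rotate counter-clockwise with cos θ = 7/25, sin θ = 24/25: (4, -15/2) → (208/25, 87/50); (9/2, -6) → (351/50, 66/25); (5/2, -9/2) → (251/50, 57/50)

image vertices: (208/25, 87/50), (351/50, 66/25), (251/50, 57/50)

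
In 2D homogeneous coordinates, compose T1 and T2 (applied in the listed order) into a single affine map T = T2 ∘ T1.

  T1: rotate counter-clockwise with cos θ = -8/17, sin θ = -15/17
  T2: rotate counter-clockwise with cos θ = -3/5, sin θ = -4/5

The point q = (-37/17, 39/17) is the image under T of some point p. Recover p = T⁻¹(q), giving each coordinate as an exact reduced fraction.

p = (3, 1)

T1 = [-8/17 15/17 0; -15/17 -8/17 0; 0 0 1]
T2·T1 = [-36/85 -77/85 0; 77/85 -36/85 0; 0 0 1]
det M = 1; M⁻¹ = [-36/85 77/85 0; -77/85 -36/85 0; 0 0 1]
M⁻¹ · (-37/17, 39/17)ᵀ = (3, 1)ᵀ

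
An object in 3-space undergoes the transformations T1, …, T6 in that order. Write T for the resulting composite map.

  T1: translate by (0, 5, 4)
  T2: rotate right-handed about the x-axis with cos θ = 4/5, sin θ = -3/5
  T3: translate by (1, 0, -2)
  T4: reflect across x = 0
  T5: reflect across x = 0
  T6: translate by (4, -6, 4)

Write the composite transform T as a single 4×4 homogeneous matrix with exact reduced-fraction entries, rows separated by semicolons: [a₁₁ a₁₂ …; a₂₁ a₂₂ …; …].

T = [1 0 0 5; 0 4/5 3/5 2/5; 0 -3/5 4/5 11/5; 0 0 0 1]

T1 = [1 0 0 0; 0 1 0 5; 0 0 1 4; 0 0 0 1]
T2·T1 = [1 0 0 0; 0 4/5 3/5 32/5; 0 -3/5 4/5 1/5; 0 0 0 1]
T3·…·T1 = [1 0 0 1; 0 4/5 3/5 32/5; 0 -3/5 4/5 -9/5; 0 0 0 1]
T4·…·T1 = [-1 0 0 -1; 0 4/5 3/5 32/5; 0 -3/5 4/5 -9/5; 0 0 0 1]
T5·…·T1 = [1 0 0 1; 0 4/5 3/5 32/5; 0 -3/5 4/5 -9/5; 0 0 0 1]
T6·…·T1 = [1 0 0 5; 0 4/5 3/5 2/5; 0 -3/5 4/5 11/5; 0 0 0 1]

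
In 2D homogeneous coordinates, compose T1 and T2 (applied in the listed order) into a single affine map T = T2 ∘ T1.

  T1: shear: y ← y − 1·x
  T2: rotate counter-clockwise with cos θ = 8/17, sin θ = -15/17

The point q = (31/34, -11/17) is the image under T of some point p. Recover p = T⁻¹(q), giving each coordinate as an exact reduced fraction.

p = (1, 3/2)

T1 = [1 0 0; -1 1 0; 0 0 1]
T2·T1 = [-7/17 15/17 0; -23/17 8/17 0; 0 0 1]
det M = 1; M⁻¹ = [8/17 -15/17 0; 23/17 -7/17 0; 0 0 1]
M⁻¹ · (31/34, -11/17)ᵀ = (1, 3/2)ᵀ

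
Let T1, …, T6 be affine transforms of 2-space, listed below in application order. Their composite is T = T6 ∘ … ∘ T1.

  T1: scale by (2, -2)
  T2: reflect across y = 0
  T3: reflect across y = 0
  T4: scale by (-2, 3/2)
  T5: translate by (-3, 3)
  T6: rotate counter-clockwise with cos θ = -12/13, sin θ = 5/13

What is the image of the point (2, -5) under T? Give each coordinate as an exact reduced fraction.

T1 scale by (2, -2): (2, -5) → (4, 10)
T2 reflect across y = 0: (4, 10) → (4, -10)
T3 reflect across y = 0: (4, -10) → (4, 10)
T4 scale by (-2, 3/2): (4, 10) → (-8, 15)
T5 translate by (-3, 3): (-8, 15) → (-11, 18)
T6 rotate counter-clockwise with cos θ = -12/13, sin θ = 5/13: (-11, 18) → (42/13, -271/13)

T(p) = (42/13, -271/13)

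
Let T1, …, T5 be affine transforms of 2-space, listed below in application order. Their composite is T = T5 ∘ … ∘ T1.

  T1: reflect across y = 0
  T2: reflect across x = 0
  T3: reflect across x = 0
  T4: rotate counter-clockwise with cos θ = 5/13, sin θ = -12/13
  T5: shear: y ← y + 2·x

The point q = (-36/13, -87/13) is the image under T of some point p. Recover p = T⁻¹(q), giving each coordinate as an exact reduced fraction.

p = (0, 3)

T1 = [1 0 0; 0 -1 0; 0 0 1]
T2·T1 = [-1 0 0; 0 -1 0; 0 0 1]
T3·…·T1 = [1 0 0; 0 -1 0; 0 0 1]
T4·…·T1 = [5/13 -12/13 0; -12/13 -5/13 0; 0 0 1]
T5·…·T1 = [5/13 -12/13 0; -2/13 -29/13 0; 0 0 1]
det M = -1; M⁻¹ = [29/13 -12/13 0; -2/13 -5/13 0; 0 0 1]
M⁻¹ · (-36/13, -87/13)ᵀ = (0, 3)ᵀ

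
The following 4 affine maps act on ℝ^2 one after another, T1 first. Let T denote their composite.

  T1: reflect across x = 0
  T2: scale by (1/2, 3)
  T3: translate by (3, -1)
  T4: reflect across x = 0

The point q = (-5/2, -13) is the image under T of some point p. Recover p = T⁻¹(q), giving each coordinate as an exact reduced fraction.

p = (1, -4)

T1 = [-1 0 0; 0 1 0; 0 0 1]
T2·T1 = [-1/2 0 0; 0 3 0; 0 0 1]
T3·…·T1 = [-1/2 0 3; 0 3 -1; 0 0 1]
T4·…·T1 = [1/2 0 -3; 0 3 -1; 0 0 1]
det M = 3/2; M⁻¹ = [2 0 6; 0 1/3 1/3; 0 0 1]
M⁻¹ · (-5/2, -13)ᵀ = (1, -4)ᵀ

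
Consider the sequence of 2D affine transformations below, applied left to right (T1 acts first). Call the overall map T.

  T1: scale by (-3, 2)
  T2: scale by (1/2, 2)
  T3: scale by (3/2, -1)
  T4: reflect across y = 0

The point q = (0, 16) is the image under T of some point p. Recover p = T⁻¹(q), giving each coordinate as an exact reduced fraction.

T1 = [-3 0 0; 0 2 0; 0 0 1]
T2·T1 = [-3/2 0 0; 0 4 0; 0 0 1]
T3·…·T1 = [-9/4 0 0; 0 -4 0; 0 0 1]
T4·…·T1 = [-9/4 0 0; 0 4 0; 0 0 1]
det M = -9; M⁻¹ = [-4/9 0 0; 0 1/4 0; 0 0 1]
M⁻¹ · (0, 16)ᵀ = (0, 4)ᵀ

p = (0, 4)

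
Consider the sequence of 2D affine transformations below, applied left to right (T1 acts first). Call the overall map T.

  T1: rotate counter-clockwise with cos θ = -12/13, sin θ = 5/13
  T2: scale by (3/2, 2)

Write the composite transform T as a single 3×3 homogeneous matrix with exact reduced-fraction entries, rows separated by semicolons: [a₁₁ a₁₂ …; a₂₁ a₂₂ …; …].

T1 = [-12/13 -5/13 0; 5/13 -12/13 0; 0 0 1]
T2·T1 = [-18/13 -15/26 0; 10/13 -24/13 0; 0 0 1]

T = [-18/13 -15/26 0; 10/13 -24/13 0; 0 0 1]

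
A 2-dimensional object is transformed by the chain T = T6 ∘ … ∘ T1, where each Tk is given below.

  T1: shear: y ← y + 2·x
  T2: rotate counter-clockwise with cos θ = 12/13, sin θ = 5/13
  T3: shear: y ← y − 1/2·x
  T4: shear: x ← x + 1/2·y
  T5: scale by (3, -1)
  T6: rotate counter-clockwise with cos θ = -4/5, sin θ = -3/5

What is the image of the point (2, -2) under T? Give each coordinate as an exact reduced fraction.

T1 shear: y ← y + 2·x: (2, -2) → (2, 2)
T2 rotate counter-clockwise with cos θ = 12/13, sin θ = 5/13: (2, 2) → (14/13, 34/13)
T3 shear: y ← y − 1/2·x: (14/13, 34/13) → (14/13, 27/13)
T4 shear: x ← x + 1/2·y: (14/13, 27/13) → (55/26, 27/13)
T5 scale by (3, -1): (55/26, 27/13) → (165/26, -27/13)
T6 rotate counter-clockwise with cos θ = -4/5, sin θ = -3/5: (165/26, -27/13) → (-411/65, -279/130)

T(p) = (-411/65, -279/130)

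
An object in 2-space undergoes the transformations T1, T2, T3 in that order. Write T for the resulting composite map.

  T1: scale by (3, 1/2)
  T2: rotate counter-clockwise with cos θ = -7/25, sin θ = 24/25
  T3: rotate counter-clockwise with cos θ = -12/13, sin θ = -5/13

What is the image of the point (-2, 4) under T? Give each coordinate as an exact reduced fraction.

T(p) = (-718/325, 1926/325)

T1 scale by (3, 1/2): (-2, 4) → (-6, 2)
T2 rotate counter-clockwise with cos θ = -7/25, sin θ = 24/25: (-6, 2) → (-6/25, -158/25)
T3 rotate counter-clockwise with cos θ = -12/13, sin θ = -5/13: (-6/25, -158/25) → (-718/325, 1926/325)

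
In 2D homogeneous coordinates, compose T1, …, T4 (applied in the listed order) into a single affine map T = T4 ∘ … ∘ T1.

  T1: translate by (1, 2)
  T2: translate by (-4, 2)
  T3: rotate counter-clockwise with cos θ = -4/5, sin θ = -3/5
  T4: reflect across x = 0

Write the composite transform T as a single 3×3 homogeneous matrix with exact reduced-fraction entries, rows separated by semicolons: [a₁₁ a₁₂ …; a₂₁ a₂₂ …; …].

T = [4/5 -3/5 -24/5; -3/5 -4/5 -7/5; 0 0 1]

T1 = [1 0 1; 0 1 2; 0 0 1]
T2·T1 = [1 0 -3; 0 1 4; 0 0 1]
T3·…·T1 = [-4/5 3/5 24/5; -3/5 -4/5 -7/5; 0 0 1]
T4·…·T1 = [4/5 -3/5 -24/5; -3/5 -4/5 -7/5; 0 0 1]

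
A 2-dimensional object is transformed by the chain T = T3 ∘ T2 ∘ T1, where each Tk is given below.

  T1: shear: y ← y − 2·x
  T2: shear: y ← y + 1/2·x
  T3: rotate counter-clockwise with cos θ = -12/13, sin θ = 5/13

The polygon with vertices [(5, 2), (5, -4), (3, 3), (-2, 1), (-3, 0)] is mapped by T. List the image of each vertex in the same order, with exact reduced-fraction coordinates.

T1 shear: y ← y − 2·x: (5, 2) → (5, -8); (5, -4) → (5, -14); (3, 3) → (3, -3); (-2, 1) → (-2, 5); (-3, 0) → (-3, 6)
T2 shear: y ← y + 1/2·x: (5, -8) → (5, -11/2); (5, -14) → (5, -23/2); (3, -3) → (3, -3/2); (-2, 5) → (-2, 4); (-3, 6) → (-3, 9/2)
T3 rotate counter-clockwise with cos θ = -12/13, sin θ = 5/13: (5, -11/2) → (-5/2, 7); (5, -23/2) → (-5/26, 163/13); (3, -3/2) → (-57/26, 33/13); (-2, 4) → (4/13, -58/13); (-3, 9/2) → (27/26, -69/13)

image vertices: (-5/2, 7), (-5/26, 163/13), (-57/26, 33/13), (4/13, -58/13), (27/26, -69/13)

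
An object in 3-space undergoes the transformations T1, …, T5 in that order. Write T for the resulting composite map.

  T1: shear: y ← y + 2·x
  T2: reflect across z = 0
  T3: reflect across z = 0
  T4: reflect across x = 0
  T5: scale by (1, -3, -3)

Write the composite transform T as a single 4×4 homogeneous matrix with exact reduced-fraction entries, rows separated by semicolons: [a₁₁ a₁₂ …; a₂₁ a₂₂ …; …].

T = [-1 0 0 0; -6 -3 0 0; 0 0 -3 0; 0 0 0 1]

T1 = [1 0 0 0; 2 1 0 0; 0 0 1 0; 0 0 0 1]
T2·T1 = [1 0 0 0; 2 1 0 0; 0 0 -1 0; 0 0 0 1]
T3·…·T1 = [1 0 0 0; 2 1 0 0; 0 0 1 0; 0 0 0 1]
T4·…·T1 = [-1 0 0 0; 2 1 0 0; 0 0 1 0; 0 0 0 1]
T5·…·T1 = [-1 0 0 0; -6 -3 0 0; 0 0 -3 0; 0 0 0 1]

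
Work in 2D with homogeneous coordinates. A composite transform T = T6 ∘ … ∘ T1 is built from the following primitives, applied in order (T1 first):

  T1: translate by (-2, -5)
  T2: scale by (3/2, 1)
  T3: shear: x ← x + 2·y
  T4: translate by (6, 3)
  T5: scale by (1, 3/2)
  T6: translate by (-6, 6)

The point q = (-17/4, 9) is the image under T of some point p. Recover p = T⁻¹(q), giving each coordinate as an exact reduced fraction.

T1 = [1 0 -2; 0 1 -5; 0 0 1]
T2·T1 = [3/2 0 -3; 0 1 -5; 0 0 1]
T3·…·T1 = [3/2 2 -13; 0 1 -5; 0 0 1]
T4·…·T1 = [3/2 2 -7; 0 1 -2; 0 0 1]
T5·…·T1 = [3/2 2 -7; 0 3/2 -3; 0 0 1]
T6·…·T1 = [3/2 2 -13; 0 3/2 3; 0 0 1]
det M = 9/4; M⁻¹ = [2/3 -8/9 34/3; 0 2/3 -2; 0 0 1]
M⁻¹ · (-17/4, 9)ᵀ = (1/2, 4)ᵀ

p = (1/2, 4)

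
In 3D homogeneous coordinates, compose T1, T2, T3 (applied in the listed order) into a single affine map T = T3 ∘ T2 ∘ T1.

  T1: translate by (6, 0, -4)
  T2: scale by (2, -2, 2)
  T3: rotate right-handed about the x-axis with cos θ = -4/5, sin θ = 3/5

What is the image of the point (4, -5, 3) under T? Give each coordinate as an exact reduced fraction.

T(p) = (20, -34/5, 38/5)

T1 translate by (6, 0, -4): (4, -5, 3) → (10, -5, -1)
T2 scale by (2, -2, 2): (10, -5, -1) → (20, 10, -2)
T3 rotate right-handed about the x-axis with cos θ = -4/5, sin θ = 3/5: (20, 10, -2) → (20, -34/5, 38/5)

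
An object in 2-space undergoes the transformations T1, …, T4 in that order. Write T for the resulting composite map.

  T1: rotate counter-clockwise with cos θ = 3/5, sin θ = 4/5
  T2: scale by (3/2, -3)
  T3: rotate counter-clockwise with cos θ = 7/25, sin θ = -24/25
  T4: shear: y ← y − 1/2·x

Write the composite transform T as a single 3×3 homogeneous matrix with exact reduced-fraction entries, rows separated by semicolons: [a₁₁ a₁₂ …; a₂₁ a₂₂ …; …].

T1 = [3/5 -4/5 0; 4/5 3/5 0; 0 0 1]
T2·T1 = [9/10 -6/5 0; -12/5 -9/5 0; 0 0 1]
T3·…·T1 = [-513/250 -258/125 0; -192/125 81/125 0; 0 0 1]
T4·…·T1 = [-513/250 -258/125 0; -51/100 42/25 0; 0 0 1]

T = [-513/250 -258/125 0; -51/100 42/25 0; 0 0 1]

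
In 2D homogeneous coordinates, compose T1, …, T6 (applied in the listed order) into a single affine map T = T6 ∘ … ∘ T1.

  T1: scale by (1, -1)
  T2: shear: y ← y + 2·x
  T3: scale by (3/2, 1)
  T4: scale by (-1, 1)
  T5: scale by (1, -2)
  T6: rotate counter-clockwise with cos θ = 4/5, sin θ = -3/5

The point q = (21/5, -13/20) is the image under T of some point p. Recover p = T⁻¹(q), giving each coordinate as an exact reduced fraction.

T1 = [1 0 0; 0 -1 0; 0 0 1]
T2·T1 = [1 0 0; 2 -1 0; 0 0 1]
T3·…·T1 = [3/2 0 0; 2 -1 0; 0 0 1]
T4·…·T1 = [-3/2 0 0; 2 -1 0; 0 0 1]
T5·…·T1 = [-3/2 0 0; -4 2 0; 0 0 1]
T6·…·T1 = [-18/5 6/5 0; -23/10 8/5 0; 0 0 1]
det M = -3; M⁻¹ = [-8/15 2/5 0; -23/30 6/5 0; 0 0 1]
M⁻¹ · (21/5, -13/20)ᵀ = (-5/2, -4)ᵀ

p = (-5/2, -4)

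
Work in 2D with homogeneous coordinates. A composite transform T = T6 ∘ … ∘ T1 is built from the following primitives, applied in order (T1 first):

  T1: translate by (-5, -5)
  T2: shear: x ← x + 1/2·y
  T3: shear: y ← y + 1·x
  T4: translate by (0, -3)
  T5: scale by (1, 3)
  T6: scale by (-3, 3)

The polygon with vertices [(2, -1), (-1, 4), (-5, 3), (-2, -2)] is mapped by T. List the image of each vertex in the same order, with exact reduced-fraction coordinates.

T1 translate by (-5, -5): (2, -1) → (-3, -6); (-1, 4) → (-6, -1); (-5, 3) → (-10, -2); (-2, -2) → (-7, -7)
T2 shear: x ← x + 1/2·y: (-3, -6) → (-6, -6); (-6, -1) → (-13/2, -1); (-10, -2) → (-11, -2); (-7, -7) → (-21/2, -7)
T3 shear: y ← y + 1·x: (-6, -6) → (-6, -12); (-13/2, -1) → (-13/2, -15/2); (-11, -2) → (-11, -13); (-21/2, -7) → (-21/2, -35/2)
T4 translate by (0, -3): (-6, -12) → (-6, -15); (-13/2, -15/2) → (-13/2, -21/2); (-11, -13) → (-11, -16); (-21/2, -35/2) → (-21/2, -41/2)
T5 scale by (1, 3): (-6, -15) → (-6, -45); (-13/2, -21/2) → (-13/2, -63/2); (-11, -16) → (-11, -48); (-21/2, -41/2) → (-21/2, -123/2)
T6 scale by (-3, 3): (-6, -45) → (18, -135); (-13/2, -63/2) → (39/2, -189/2); (-11, -48) → (33, -144); (-21/2, -123/2) → (63/2, -369/2)

image vertices: (18, -135), (39/2, -189/2), (33, -144), (63/2, -369/2)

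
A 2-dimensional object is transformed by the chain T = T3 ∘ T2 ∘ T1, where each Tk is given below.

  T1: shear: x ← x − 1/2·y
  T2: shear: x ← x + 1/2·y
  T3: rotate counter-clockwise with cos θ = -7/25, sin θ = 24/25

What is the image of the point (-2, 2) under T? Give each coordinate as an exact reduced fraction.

T1 shear: x ← x − 1/2·y: (-2, 2) → (-3, 2)
T2 shear: x ← x + 1/2·y: (-3, 2) → (-2, 2)
T3 rotate counter-clockwise with cos θ = -7/25, sin θ = 24/25: (-2, 2) → (-34/25, -62/25)

T(p) = (-34/25, -62/25)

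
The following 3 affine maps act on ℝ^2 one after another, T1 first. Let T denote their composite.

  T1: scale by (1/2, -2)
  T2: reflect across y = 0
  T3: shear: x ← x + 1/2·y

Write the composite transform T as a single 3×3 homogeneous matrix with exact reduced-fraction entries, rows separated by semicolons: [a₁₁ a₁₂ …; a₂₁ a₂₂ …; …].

T1 = [1/2 0 0; 0 -2 0; 0 0 1]
T2·T1 = [1/2 0 0; 0 2 0; 0 0 1]
T3·…·T1 = [1/2 1 0; 0 2 0; 0 0 1]

T = [1/2 1 0; 0 2 0; 0 0 1]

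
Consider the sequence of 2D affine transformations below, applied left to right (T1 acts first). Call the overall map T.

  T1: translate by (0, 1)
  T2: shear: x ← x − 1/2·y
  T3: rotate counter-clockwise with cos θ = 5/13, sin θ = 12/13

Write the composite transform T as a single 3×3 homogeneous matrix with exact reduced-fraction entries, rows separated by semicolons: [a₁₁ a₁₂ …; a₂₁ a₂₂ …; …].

T = [5/13 -29/26 -29/26; 12/13 -1/13 -1/13; 0 0 1]

T1 = [1 0 0; 0 1 1; 0 0 1]
T2·T1 = [1 -1/2 -1/2; 0 1 1; 0 0 1]
T3·…·T1 = [5/13 -29/26 -29/26; 12/13 -1/13 -1/13; 0 0 1]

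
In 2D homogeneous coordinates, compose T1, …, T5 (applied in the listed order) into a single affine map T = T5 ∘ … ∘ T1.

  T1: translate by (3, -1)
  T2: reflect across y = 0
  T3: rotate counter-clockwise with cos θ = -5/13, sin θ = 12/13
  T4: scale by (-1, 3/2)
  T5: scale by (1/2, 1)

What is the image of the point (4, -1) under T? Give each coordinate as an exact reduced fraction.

T(p) = (59/26, 111/13)

T1 translate by (3, -1): (4, -1) → (7, -2)
T2 reflect across y = 0: (7, -2) → (7, 2)
T3 rotate counter-clockwise with cos θ = -5/13, sin θ = 12/13: (7, 2) → (-59/13, 74/13)
T4 scale by (-1, 3/2): (-59/13, 74/13) → (59/13, 111/13)
T5 scale by (1/2, 1): (59/13, 111/13) → (59/26, 111/13)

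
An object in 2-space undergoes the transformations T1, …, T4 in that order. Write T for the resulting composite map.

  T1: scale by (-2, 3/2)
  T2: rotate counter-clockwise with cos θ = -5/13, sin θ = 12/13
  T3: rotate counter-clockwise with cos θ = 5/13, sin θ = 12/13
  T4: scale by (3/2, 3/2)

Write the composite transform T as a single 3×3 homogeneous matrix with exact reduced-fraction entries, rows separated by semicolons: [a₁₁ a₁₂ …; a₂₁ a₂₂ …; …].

T1 = [-2 0 0; 0 3/2 0; 0 0 1]
T2·T1 = [10/13 -18/13 0; -24/13 -15/26 0; 0 0 1]
T3·…·T1 = [2 0 0; 0 -3/2 0; 0 0 1]
T4·…·T1 = [3 0 0; 0 -9/4 0; 0 0 1]

T = [3 0 0; 0 -9/4 0; 0 0 1]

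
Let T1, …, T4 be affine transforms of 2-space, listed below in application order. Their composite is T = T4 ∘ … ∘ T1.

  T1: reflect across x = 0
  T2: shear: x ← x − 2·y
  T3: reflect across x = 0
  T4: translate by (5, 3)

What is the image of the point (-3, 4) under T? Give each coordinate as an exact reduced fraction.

T1 reflect across x = 0: (-3, 4) → (3, 4)
T2 shear: x ← x − 2·y: (3, 4) → (-5, 4)
T3 reflect across x = 0: (-5, 4) → (5, 4)
T4 translate by (5, 3): (5, 4) → (10, 7)

T(p) = (10, 7)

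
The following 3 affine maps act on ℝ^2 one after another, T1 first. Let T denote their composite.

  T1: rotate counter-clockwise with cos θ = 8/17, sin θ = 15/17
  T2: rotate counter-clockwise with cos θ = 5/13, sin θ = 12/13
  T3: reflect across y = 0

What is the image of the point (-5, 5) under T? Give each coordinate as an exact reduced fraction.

T1 rotate counter-clockwise with cos θ = 8/17, sin θ = 15/17: (-5, 5) → (-115/17, -35/17)
T2 rotate counter-clockwise with cos θ = 5/13, sin θ = 12/13: (-115/17, -35/17) → (-155/221, -1555/221)
T3 reflect across y = 0: (-155/221, -1555/221) → (-155/221, 1555/221)

T(p) = (-155/221, 1555/221)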